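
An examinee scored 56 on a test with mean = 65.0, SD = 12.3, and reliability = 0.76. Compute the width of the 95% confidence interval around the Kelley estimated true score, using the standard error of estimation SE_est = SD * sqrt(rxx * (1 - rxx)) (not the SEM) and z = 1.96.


True score estimate = 0.76*56 + 0.24*65.0 = 58.16
SE_est = SD * sqrt(rxx * (1 - rxx)) = 12.3 * sqrt(0.76 * 0.24) = 12.3 * sqrt(0.1824) = 5.253122
CI = T_est +/- z * SE_est, so width = 2 * z * SE_est = 2 * 1.96 * 5.253122
Width = 20.5922

20.5922


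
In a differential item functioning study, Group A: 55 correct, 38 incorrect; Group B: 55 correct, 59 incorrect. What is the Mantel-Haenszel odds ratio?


Odds_A = 55/38 = 1.4474
Odds_B = 55/59 = 0.9322
OR = Odds_A / Odds_B = 1.4474 / 0.9322
Exactly, OR = (55 * 59) / (38 * 55) = 3245 / 2090
OR = 1.5526

1.5526


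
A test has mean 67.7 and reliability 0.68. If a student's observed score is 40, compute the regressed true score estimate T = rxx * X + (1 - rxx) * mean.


T_est = rxx * X + (1 - rxx) * mean
T_est = 0.68 * 40 + 0.32 * 67.7
T_est = 27.2 + 21.664
T_est = 48.864

48.864


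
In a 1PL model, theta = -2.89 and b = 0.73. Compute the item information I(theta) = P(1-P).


P = 1/(1+exp(-(-2.89-0.73))) = 0.0261
I = P*(1-P) = 0.0261 * 0.9739
I = 0.0254

0.0254


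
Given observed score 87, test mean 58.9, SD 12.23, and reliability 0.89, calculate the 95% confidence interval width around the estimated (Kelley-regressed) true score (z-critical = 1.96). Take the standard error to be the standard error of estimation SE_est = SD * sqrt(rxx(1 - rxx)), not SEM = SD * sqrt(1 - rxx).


True score estimate = 0.89*87 + 0.11*58.9 = 83.909
SE_est = SD * sqrt(rxx * (1 - rxx)) = 12.23 * sqrt(0.89 * 0.11) = 12.23 * sqrt(0.0979) = 3.826642
CI = T_est +/- z * SE_est, so width = 2 * z * SE_est = 2 * 1.96 * 3.826642
Width = 15.0004

15.0004


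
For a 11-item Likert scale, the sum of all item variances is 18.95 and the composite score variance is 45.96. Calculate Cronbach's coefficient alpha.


alpha = (k/(k-1)) * (1 - sum(si^2)/s_total^2)
= (11/10) * (1 - 18.95/45.96)
alpha = 0.6465

0.6465


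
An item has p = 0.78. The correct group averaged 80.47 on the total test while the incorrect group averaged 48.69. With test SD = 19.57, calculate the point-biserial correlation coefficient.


q = 1 - p = 0.22
rpb = ((M1 - M0) / SD) * sqrt(p * q)
rpb = ((80.47 - 48.69) / 19.57) * sqrt(0.78 * 0.22)
rpb = 0.6727

0.6727


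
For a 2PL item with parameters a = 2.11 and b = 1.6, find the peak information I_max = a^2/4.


For 2PL, max info at theta = b = 1.6
I_max = a^2 / 4 = 2.11^2 / 4
= 4.4521 / 4
I_max = 1.113

1.113


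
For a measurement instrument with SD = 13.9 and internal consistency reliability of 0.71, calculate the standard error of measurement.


SEM = SD * sqrt(1 - rxx)
SEM = 13.9 * sqrt(1 - 0.71)
SEM = 13.9 * sqrt(0.29) = 13.9 * 0.538516
SEM = 7.4854

7.4854


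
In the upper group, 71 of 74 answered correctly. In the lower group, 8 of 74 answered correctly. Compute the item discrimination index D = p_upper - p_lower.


p_upper = 71/74 = 0.9595
p_lower = 8/74 = 0.1081
D = 0.9595 - 0.1081 = 0.8514

0.8514


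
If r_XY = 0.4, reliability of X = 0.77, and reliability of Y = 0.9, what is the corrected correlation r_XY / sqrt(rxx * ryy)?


r_corrected = rxy / sqrt(rxx * ryy)
= 0.4 / sqrt(0.77 * 0.9)
= 0.4 / sqrt(0.693)
= 0.4 / 0.832466
r_corrected = 0.4805

0.4805


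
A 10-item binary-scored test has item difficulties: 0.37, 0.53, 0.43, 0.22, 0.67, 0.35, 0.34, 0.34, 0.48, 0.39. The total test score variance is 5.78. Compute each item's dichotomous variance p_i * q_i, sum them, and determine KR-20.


For each item, compute p_i * q_i:
  Item 1: 0.37 * 0.63 = 0.2331
  Item 2: 0.53 * 0.47 = 0.2491
  Item 3: 0.43 * 0.57 = 0.2451
  Item 4: 0.22 * 0.78 = 0.1716
  Item 5: 0.67 * 0.33 = 0.2211
  Item 6: 0.35 * 0.65 = 0.2275
  Item 7: 0.34 * 0.66 = 0.2244
  Item 8: 0.34 * 0.66 = 0.2244
  Item 9: 0.48 * 0.52 = 0.2496
  Item 10: 0.39 * 0.61 = 0.2379
Sum(p_i * q_i) = 0.2331 + 0.2491 + 0.2451 + 0.1716 + 0.2211 + 0.2275 + 0.2244 + 0.2244 + 0.2496 + 0.2379 = 2.2838
KR-20 = (k/(k-1)) * (1 - Sum(p_i*q_i) / Var_total)
= (10/9) * (1 - 2.2838/5.78)
= 1.1111 * 0.6049
KR-20 = 0.6721

0.6721


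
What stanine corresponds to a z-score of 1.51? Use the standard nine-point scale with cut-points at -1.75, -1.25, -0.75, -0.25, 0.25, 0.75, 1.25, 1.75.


Stanine boundaries: [-1.75, -1.25, -0.75, -0.25, 0.25, 0.75, 1.25, 1.75]
z = 1.51
Check each boundary:
  z >= -1.75 -> could be stanine 2
  z >= -1.25 -> could be stanine 3
  z >= -0.75 -> could be stanine 4
  z >= -0.25 -> could be stanine 5
  z >= 0.25 -> could be stanine 6
  z >= 0.75 -> could be stanine 7
  z >= 1.25 -> could be stanine 8
  z < 1.75
Highest qualifying boundary gives stanine = 8

8


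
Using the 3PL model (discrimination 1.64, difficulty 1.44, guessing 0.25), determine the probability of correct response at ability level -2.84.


logit = 1.64*(-2.84 - 1.44) = -7.0192
P* = 1/(1 + exp(--7.0192)) = 0.0009
P = 0.25 + (1 - 0.25) * 0.0009
P = 0.2507

0.2507


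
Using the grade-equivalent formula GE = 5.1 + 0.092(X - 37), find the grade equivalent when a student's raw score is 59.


raw - median = 59 - 37 = 22
slope * diff = 0.092 * 22 = 2.024
GE = 5.1 + 2.024
GE = 7.124

7.124


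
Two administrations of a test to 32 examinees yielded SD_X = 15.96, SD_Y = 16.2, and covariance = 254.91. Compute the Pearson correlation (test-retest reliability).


r = cov(X,Y) / (SD_X * SD_Y)
r = 254.91 / (15.96 * 16.2)
r = 254.91 / 258.552
r = 0.9859

0.9859


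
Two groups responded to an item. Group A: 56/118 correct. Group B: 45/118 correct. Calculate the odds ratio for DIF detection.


Odds_A = 56/62 = 0.9032
Odds_B = 45/73 = 0.6164
OR = Odds_A / Odds_B = 0.9032 / 0.6164
Exactly, OR = (56 * 73) / (62 * 45) = 4088 / 2790
OR = 1.4652

1.4652


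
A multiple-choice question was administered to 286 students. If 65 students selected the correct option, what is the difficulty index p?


Item difficulty p = number correct / total examinees
p = 65 / 286
p = 0.2273

0.2273


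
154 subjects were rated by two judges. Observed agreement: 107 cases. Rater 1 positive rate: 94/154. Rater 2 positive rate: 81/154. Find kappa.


P_o = 107/154 = 0.694805
P_e = (94*81 + 60*73) / 23716 = 0.505735
kappa = (P_o - P_e) / (1 - P_e)
kappa = (0.694805 - 0.505735) / (1 - 0.505735)
kappa = 0.3825

0.3825


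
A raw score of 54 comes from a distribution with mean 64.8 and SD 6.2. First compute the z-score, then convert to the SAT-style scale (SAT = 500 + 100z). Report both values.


z = (X - mean) / SD = (54 - 64.8) / 6.2
z = -10.8 / 6.2
z = -1.7419
SAT-scale = SAT = 500 + 100z
Carry z at full precision (z = -10.8 / 6.2) into the conversion:
SAT-scale = 500 + 100 * (-10.8 / 6.2) = 500 + -1080 / 6.2
SAT-scale = 500 + -174.1935
SAT-scale = 325.8065

325.8065


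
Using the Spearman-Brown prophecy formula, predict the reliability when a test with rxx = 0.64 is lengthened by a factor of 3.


r_new = (n * rxx) / (1 + (n-1) * rxx)
r_new = (3 * 0.64) / (1 + 2 * 0.64)
r_new = 1.92 / 2.28
r_new = 0.8421

0.8421


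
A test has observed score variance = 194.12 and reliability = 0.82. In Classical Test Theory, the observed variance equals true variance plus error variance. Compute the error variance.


var_true = rxx * var_obs = 0.82 * 194.12 = 159.1784
var_error = var_obs - var_true
var_error = 194.12 - 159.1784
var_error = 34.9416

34.9416


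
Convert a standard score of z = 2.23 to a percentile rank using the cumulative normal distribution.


CDF(z) = 0.5 * (1 + erf(z/sqrt(2)))
erf(1.5768) = 0.9743
CDF = 0.9871
Percentile rank = 0.9871 * 100 = 98.71

98.71


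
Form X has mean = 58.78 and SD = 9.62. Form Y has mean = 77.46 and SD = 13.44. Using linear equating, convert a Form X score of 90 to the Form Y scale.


slope = SD_Y / SD_X = 13.44 / 9.62 ~ 1.3971
intercept = mean_Y - slope * mean_X = 77.46 - (13.44 / 9.62) * 58.78 ~ -4.6609
Y = slope * X + intercept. To avoid rounding drift from the rounded slope/intercept, evaluate the equivalent form Y = mean_Y + SD_Y * (X - mean_X) / SD_X at full precision:
Y = 77.46 + 13.44 * (90 - 58.78) / 9.62
Y = 77.46 + 13.44 * 31.22 / 9.62
Y = 77.46 + 419.5968 / 9.62
Y = 77.46 + 43.6171
Y = 121.0771

121.0771


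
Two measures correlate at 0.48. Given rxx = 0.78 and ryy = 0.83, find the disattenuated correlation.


r_corrected = rxy / sqrt(rxx * ryy)
= 0.48 / sqrt(0.78 * 0.83)
= 0.48 / sqrt(0.6474)
= 0.48 / 0.804612
r_corrected = 0.5966

0.5966


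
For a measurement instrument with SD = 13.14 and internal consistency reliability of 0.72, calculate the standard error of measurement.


SEM = SD * sqrt(1 - rxx)
SEM = 13.14 * sqrt(1 - 0.72)
SEM = 13.14 * sqrt(0.28) = 13.14 * 0.52915
SEM = 6.953

6.953


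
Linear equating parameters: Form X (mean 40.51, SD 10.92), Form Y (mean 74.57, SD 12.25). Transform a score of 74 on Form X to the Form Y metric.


slope = SD_Y / SD_X = 12.25 / 10.92 ~ 1.1218
intercept = mean_Y - slope * mean_X = 74.57 - (12.25 / 10.92) * 40.51 ~ 29.1261
Y = slope * X + intercept. To avoid rounding drift from the rounded slope/intercept, evaluate the equivalent form Y = mean_Y + SD_Y * (X - mean_X) / SD_X at full precision:
Y = 74.57 + 12.25 * (74 - 40.51) / 10.92
Y = 74.57 + 12.25 * 33.49 / 10.92
Y = 74.57 + 410.2525 / 10.92
Y = 74.57 + 37.5689
Y = 112.1389

112.1389


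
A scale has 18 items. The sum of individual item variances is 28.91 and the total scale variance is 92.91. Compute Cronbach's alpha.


alpha = (k/(k-1)) * (1 - sum(si^2)/s_total^2)
= (18/17) * (1 - 28.91/92.91)
alpha = 0.7294

0.7294


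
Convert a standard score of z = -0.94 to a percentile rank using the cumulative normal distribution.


CDF(z) = 0.5 * (1 + erf(z/sqrt(2)))
erf(-0.6647) = -0.6528
CDF = 0.1736
Percentile rank = 0.1736 * 100 = 17.36

17.36


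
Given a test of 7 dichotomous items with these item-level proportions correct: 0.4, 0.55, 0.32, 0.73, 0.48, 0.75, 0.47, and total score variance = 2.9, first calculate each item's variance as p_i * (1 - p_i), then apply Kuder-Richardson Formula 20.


For each item, compute p_i * q_i:
  Item 1: 0.4 * 0.6 = 0.24
  Item 2: 0.55 * 0.45 = 0.2475
  Item 3: 0.32 * 0.68 = 0.2176
  Item 4: 0.73 * 0.27 = 0.1971
  Item 5: 0.48 * 0.52 = 0.2496
  Item 6: 0.75 * 0.25 = 0.1875
  Item 7: 0.47 * 0.53 = 0.2491
Sum(p_i * q_i) = 0.24 + 0.2475 + 0.2176 + 0.1971 + 0.2496 + 0.1875 + 0.2491 = 1.5884
KR-20 = (k/(k-1)) * (1 - Sum(p_i*q_i) / Var_total)
= (7/6) * (1 - 1.5884/2.9)
= 1.1667 * 0.4523
KR-20 = 0.5277

0.5277


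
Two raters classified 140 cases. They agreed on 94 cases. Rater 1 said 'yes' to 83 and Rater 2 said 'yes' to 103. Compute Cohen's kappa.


P_o = 94/140 = 0.671429
P_e = (83*103 + 57*37) / 19600 = 0.543776
kappa = (P_o - P_e) / (1 - P_e)
kappa = (0.671429 - 0.543776) / (1 - 0.543776)
kappa = 0.2798

0.2798


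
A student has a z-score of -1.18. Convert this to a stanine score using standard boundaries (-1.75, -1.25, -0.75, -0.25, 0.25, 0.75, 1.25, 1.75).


Stanine boundaries: [-1.75, -1.25, -0.75, -0.25, 0.25, 0.75, 1.25, 1.75]
z = -1.18
Check each boundary:
  z >= -1.75 -> could be stanine 2
  z >= -1.25 -> could be stanine 3
  z < -0.75
  z < -0.25
  z < 0.25
  z < 0.75
  z < 1.25
  z < 1.75
Highest qualifying boundary gives stanine = 3

3


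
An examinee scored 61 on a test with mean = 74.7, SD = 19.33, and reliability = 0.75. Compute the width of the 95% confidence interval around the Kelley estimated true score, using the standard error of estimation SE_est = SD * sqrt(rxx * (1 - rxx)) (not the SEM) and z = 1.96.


True score estimate = 0.75*61 + 0.25*74.7 = 64.425
SE_est = SD * sqrt(rxx * (1 - rxx)) = 19.33 * sqrt(0.75 * 0.25) = 19.33 * sqrt(0.1875) = 8.370136
CI = T_est +/- z * SE_est, so width = 2 * z * SE_est = 2 * 1.96 * 8.370136
Width = 32.8109

32.8109


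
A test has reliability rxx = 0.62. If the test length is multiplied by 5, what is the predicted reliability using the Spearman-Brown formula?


r_new = (n * rxx) / (1 + (n-1) * rxx)
r_new = (5 * 0.62) / (1 + 4 * 0.62)
r_new = 3.1 / 3.48
r_new = 0.8908

0.8908


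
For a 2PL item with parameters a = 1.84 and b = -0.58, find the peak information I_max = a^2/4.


For 2PL, max info at theta = b = -0.58
I_max = a^2 / 4 = 1.84^2 / 4
= 3.3856 / 4
I_max = 0.8464

0.8464


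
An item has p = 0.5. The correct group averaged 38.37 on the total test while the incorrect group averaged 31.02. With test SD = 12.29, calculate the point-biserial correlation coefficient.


q = 1 - p = 0.5
rpb = ((M1 - M0) / SD) * sqrt(p * q)
rpb = ((38.37 - 31.02) / 12.29) * sqrt(0.5 * 0.5)
rpb = 0.299

0.299


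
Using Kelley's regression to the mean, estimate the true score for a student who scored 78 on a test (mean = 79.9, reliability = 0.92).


T_est = rxx * X + (1 - rxx) * mean
T_est = 0.92 * 78 + 0.08 * 79.9
T_est = 71.76 + 6.392
T_est = 78.152

78.152


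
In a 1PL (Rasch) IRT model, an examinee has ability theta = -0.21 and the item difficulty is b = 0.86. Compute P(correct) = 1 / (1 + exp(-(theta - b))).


theta - b = -0.21 - 0.86 = -1.07
exp(-(theta - b)) = exp(1.07) = 2.9154
P = 1 / (1 + 2.9154)
P = 0.2554

0.2554


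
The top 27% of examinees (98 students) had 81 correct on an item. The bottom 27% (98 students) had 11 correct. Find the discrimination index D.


p_upper = 81/98 = 0.8265
p_lower = 11/98 = 0.1122
D = 0.8265 - 0.1122 = 0.7143

0.7143


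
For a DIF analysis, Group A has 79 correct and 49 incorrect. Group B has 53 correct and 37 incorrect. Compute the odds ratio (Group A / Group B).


Odds_A = 79/49 = 1.6122
Odds_B = 53/37 = 1.4324
OR = Odds_A / Odds_B = 1.6122 / 1.4324
Exactly, OR = (79 * 37) / (49 * 53) = 2923 / 2597
OR = 1.1255

1.1255


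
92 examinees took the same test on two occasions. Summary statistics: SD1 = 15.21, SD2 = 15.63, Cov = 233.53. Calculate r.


r = cov(X,Y) / (SD_X * SD_Y)
r = 233.53 / (15.21 * 15.63)
r = 233.53 / 237.7323
r = 0.9823

0.9823


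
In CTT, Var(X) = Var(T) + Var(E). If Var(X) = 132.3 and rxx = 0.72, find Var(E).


var_true = rxx * var_obs = 0.72 * 132.3 = 95.256
var_error = var_obs - var_true
var_error = 132.3 - 95.256
var_error = 37.044

37.044


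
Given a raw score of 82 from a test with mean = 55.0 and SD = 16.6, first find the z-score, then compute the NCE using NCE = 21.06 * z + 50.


z = (X - mean) / SD = (82 - 55.0) / 16.6
z = 27.0 / 16.6
z = 1.6265
NCE = NCE = 21.06z + 50
Carry z at full precision (z = 27.0 / 16.6) into the conversion:
NCE = 21.06 * (27.0 / 16.6) + 50 = 568.62 / 16.6 + 50
NCE = 34.2542 + 50
NCE = 84.2542

84.2542


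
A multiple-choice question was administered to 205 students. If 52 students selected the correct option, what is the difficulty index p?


Item difficulty p = number correct / total examinees
p = 52 / 205
p = 0.2537

0.2537


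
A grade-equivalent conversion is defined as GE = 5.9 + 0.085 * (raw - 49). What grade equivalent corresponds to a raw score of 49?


raw - median = 49 - 49 = 0
slope * diff = 0.085 * 0 = 0.0
GE = 5.9 + 0.0
GE = 5.9

5.9


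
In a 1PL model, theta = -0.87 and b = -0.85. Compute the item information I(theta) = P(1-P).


P = 1/(1+exp(-(-0.87--0.85))) = 0.495
I = P*(1-P) = 0.495 * 0.505
I = 0.25

0.25


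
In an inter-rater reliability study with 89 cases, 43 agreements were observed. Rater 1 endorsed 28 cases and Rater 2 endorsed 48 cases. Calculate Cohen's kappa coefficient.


P_o = 43/89 = 0.483146
P_e = (28*48 + 61*41) / 7921 = 0.485419
kappa = (P_o - P_e) / (1 - P_e)
kappa = (0.483146 - 0.485419) / (1 - 0.485419)
kappa = -0.0044

-0.0044


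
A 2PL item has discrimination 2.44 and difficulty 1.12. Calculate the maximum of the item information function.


For 2PL, max info at theta = b = 1.12
I_max = a^2 / 4 = 2.44^2 / 4
= 5.9536 / 4
I_max = 1.4884

1.4884


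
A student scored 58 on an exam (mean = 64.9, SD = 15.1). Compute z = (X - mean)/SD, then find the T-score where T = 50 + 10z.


z = (X - mean) / SD = (58 - 64.9) / 15.1
z = -6.9 / 15.1
z = -0.457
T-score = T = 50 + 10z
Carry z at full precision (z = -6.9 / 15.1) into the conversion:
T-score = 50 + 10 * (-6.9 / 15.1) = 50 + -69 / 15.1
T-score = 50 + -4.5695
T-score = 45.4305

45.4305


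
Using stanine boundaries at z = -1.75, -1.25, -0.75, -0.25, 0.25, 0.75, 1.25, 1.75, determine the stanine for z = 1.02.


Stanine boundaries: [-1.75, -1.25, -0.75, -0.25, 0.25, 0.75, 1.25, 1.75]
z = 1.02
Check each boundary:
  z >= -1.75 -> could be stanine 2
  z >= -1.25 -> could be stanine 3
  z >= -0.75 -> could be stanine 4
  z >= -0.25 -> could be stanine 5
  z >= 0.25 -> could be stanine 6
  z >= 0.75 -> could be stanine 7
  z < 1.25
  z < 1.75
Highest qualifying boundary gives stanine = 7

7


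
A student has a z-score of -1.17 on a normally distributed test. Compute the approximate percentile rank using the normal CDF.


CDF(z) = 0.5 * (1 + erf(z/sqrt(2)))
erf(-0.8273) = -0.758
CDF = 0.121
Percentile rank = 0.121 * 100 = 12.1

12.1


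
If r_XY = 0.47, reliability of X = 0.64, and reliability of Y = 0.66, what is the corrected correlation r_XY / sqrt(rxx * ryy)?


r_corrected = rxy / sqrt(rxx * ryy)
= 0.47 / sqrt(0.64 * 0.66)
= 0.47 / sqrt(0.4224)
= 0.47 / 0.649923
r_corrected = 0.7232

0.7232


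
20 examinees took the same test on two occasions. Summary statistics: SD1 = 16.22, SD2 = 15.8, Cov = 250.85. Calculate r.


r = cov(X,Y) / (SD_X * SD_Y)
r = 250.85 / (16.22 * 15.8)
r = 250.85 / 256.276
r = 0.9788

0.9788


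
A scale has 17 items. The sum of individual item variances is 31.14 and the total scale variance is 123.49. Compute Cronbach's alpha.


alpha = (k/(k-1)) * (1 - sum(si^2)/s_total^2)
= (17/16) * (1 - 31.14/123.49)
alpha = 0.7946

0.7946


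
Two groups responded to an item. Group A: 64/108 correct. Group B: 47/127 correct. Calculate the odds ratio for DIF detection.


Odds_A = 64/44 = 1.4545
Odds_B = 47/80 = 0.5875
OR = Odds_A / Odds_B = 1.4545 / 0.5875
Exactly, OR = (64 * 80) / (44 * 47) = 5120 / 2068
OR = 2.4758

2.4758


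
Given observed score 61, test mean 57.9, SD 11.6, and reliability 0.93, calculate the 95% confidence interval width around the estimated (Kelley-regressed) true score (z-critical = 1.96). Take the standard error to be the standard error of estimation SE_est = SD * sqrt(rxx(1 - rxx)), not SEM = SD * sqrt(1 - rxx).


True score estimate = 0.93*61 + 0.07*57.9 = 60.783
SE_est = SD * sqrt(rxx * (1 - rxx)) = 11.6 * sqrt(0.93 * 0.07) = 11.6 * sqrt(0.0651) = 2.959705
CI = T_est +/- z * SE_est, so width = 2 * z * SE_est = 2 * 1.96 * 2.959705
Width = 11.602

11.602


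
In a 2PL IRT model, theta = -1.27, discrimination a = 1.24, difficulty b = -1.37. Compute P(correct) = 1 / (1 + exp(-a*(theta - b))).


a*(theta - b) = 1.24 * (-1.27 - -1.37) = 0.124
exp(-0.124) = 0.8834
P = 1 / (1 + 0.8834)
P = 0.531

0.531


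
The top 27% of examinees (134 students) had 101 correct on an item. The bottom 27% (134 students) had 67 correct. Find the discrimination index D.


p_upper = 101/134 = 0.7537
p_lower = 67/134 = 0.5
D = 0.7537 - 0.5 = 0.2537

0.2537


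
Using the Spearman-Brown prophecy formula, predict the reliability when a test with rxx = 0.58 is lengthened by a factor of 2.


r_new = (n * rxx) / (1 + (n-1) * rxx)
r_new = (2 * 0.58) / (1 + 1 * 0.58)
r_new = 1.16 / 1.58
r_new = 0.7342

0.7342


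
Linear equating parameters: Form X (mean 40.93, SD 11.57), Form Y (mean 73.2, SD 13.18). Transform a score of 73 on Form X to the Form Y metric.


slope = SD_Y / SD_X = 13.18 / 11.57 ~ 1.1392
intercept = mean_Y - slope * mean_X = 73.2 - (13.18 / 11.57) * 40.93 ~ 26.5745
Y = slope * X + intercept. To avoid rounding drift from the rounded slope/intercept, evaluate the equivalent form Y = mean_Y + SD_Y * (X - mean_X) / SD_X at full precision:
Y = 73.2 + 13.18 * (73 - 40.93) / 11.57
Y = 73.2 + 13.18 * 32.07 / 11.57
Y = 73.2 + 422.6826 / 11.57
Y = 73.2 + 36.5326
Y = 109.7326

109.7326


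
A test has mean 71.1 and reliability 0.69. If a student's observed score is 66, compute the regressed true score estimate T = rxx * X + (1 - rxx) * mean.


T_est = rxx * X + (1 - rxx) * mean
T_est = 0.69 * 66 + 0.31 * 71.1
T_est = 45.54 + 22.041
T_est = 67.581

67.581


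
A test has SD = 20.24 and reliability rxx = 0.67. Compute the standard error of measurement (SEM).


SEM = SD * sqrt(1 - rxx)
SEM = 20.24 * sqrt(1 - 0.67)
SEM = 20.24 * sqrt(0.33) = 20.24 * 0.574456
SEM = 11.627

11.627


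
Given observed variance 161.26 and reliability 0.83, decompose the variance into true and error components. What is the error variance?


var_true = rxx * var_obs = 0.83 * 161.26 = 133.8458
var_error = var_obs - var_true
var_error = 161.26 - 133.8458
var_error = 27.4142

27.4142


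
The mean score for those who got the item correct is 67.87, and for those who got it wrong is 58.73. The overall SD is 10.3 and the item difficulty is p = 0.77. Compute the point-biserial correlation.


q = 1 - p = 0.23
rpb = ((M1 - M0) / SD) * sqrt(p * q)
rpb = ((67.87 - 58.73) / 10.3) * sqrt(0.77 * 0.23)
rpb = 0.3734

0.3734


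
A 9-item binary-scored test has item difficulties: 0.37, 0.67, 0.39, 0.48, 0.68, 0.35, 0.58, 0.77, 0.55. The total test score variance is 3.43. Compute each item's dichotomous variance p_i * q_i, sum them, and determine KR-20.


For each item, compute p_i * q_i:
  Item 1: 0.37 * 0.63 = 0.2331
  Item 2: 0.67 * 0.33 = 0.2211
  Item 3: 0.39 * 0.61 = 0.2379
  Item 4: 0.48 * 0.52 = 0.2496
  Item 5: 0.68 * 0.32 = 0.2176
  Item 6: 0.35 * 0.65 = 0.2275
  Item 7: 0.58 * 0.42 = 0.2436
  Item 8: 0.77 * 0.23 = 0.1771
  Item 9: 0.55 * 0.45 = 0.2475
Sum(p_i * q_i) = 0.2331 + 0.2211 + 0.2379 + 0.2496 + 0.2176 + 0.2275 + 0.2436 + 0.1771 + 0.2475 = 2.055
KR-20 = (k/(k-1)) * (1 - Sum(p_i*q_i) / Var_total)
= (9/8) * (1 - 2.055/3.43)
= 1.125 * 0.4009
KR-20 = 0.451

0.451


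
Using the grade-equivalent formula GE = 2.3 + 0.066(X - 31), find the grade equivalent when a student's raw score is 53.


raw - median = 53 - 31 = 22
slope * diff = 0.066 * 22 = 1.452
GE = 2.3 + 1.452
GE = 3.752

3.752


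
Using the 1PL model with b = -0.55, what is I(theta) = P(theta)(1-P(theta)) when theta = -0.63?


P = 1/(1+exp(-(-0.63--0.55))) = 0.48
I = P*(1-P) = 0.48 * 0.52
I = 0.2496

0.2496


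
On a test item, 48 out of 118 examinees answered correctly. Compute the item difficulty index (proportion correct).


Item difficulty p = number correct / total examinees
p = 48 / 118
p = 0.4068

0.4068


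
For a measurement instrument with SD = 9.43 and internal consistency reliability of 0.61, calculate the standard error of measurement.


SEM = SD * sqrt(1 - rxx)
SEM = 9.43 * sqrt(1 - 0.61)
SEM = 9.43 * sqrt(0.39) = 9.43 * 0.6245
SEM = 5.889

5.889


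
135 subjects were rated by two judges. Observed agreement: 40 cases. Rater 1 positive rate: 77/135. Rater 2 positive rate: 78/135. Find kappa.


P_o = 40/135 = 0.296296
P_e = (77*78 + 58*57) / 18225 = 0.510947
kappa = (P_o - P_e) / (1 - P_e)
kappa = (0.296296 - 0.510947) / (1 - 0.510947)
kappa = -0.4389

-0.4389


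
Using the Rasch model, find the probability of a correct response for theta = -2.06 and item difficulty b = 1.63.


theta - b = -2.06 - 1.63 = -3.69
exp(-(theta - b)) = exp(3.69) = 40.0448
P = 1 / (1 + 40.0448)
P = 0.0244

0.0244


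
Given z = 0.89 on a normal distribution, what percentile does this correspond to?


CDF(z) = 0.5 * (1 + erf(z/sqrt(2)))
erf(0.6293) = 0.6265
CDF = 0.8133
Percentile rank = 0.8133 * 100 = 81.33

81.33


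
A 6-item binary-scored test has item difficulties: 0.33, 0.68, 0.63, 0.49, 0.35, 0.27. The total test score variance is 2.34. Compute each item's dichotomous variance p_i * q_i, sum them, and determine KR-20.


For each item, compute p_i * q_i:
  Item 1: 0.33 * 0.67 = 0.2211
  Item 2: 0.68 * 0.32 = 0.2176
  Item 3: 0.63 * 0.37 = 0.2331
  Item 4: 0.49 * 0.51 = 0.2499
  Item 5: 0.35 * 0.65 = 0.2275
  Item 6: 0.27 * 0.73 = 0.1971
Sum(p_i * q_i) = 0.2211 + 0.2176 + 0.2331 + 0.2499 + 0.2275 + 0.1971 = 1.3463
KR-20 = (k/(k-1)) * (1 - Sum(p_i*q_i) / Var_total)
= (6/5) * (1 - 1.3463/2.34)
= 1.2 * 0.4247
KR-20 = 0.5096

0.5096


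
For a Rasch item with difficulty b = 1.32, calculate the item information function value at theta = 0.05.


P = 1/(1+exp(-(0.05-1.32))) = 0.2193
I = P*(1-P) = 0.2193 * 0.7807
I = 0.1712

0.1712


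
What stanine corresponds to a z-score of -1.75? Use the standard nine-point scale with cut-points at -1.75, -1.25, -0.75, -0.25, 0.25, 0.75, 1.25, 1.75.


Stanine boundaries: [-1.75, -1.25, -0.75, -0.25, 0.25, 0.75, 1.25, 1.75]
z = -1.75
Check each boundary:
  z >= -1.75 -> could be stanine 2
  z < -1.25
  z < -0.75
  z < -0.25
  z < 0.25
  z < 0.75
  z < 1.25
  z < 1.75
Highest qualifying boundary gives stanine = 2

2


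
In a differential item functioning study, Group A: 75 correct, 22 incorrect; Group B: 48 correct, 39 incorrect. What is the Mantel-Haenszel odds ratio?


Odds_A = 75/22 = 3.4091
Odds_B = 48/39 = 1.2308
OR = Odds_A / Odds_B = 3.4091 / 1.2308
Exactly, OR = (75 * 39) / (22 * 48) = 2925 / 1056
OR = 2.7699

2.7699


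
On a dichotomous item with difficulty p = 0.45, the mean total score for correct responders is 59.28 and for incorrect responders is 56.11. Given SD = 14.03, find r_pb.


q = 1 - p = 0.55
rpb = ((M1 - M0) / SD) * sqrt(p * q)
rpb = ((59.28 - 56.11) / 14.03) * sqrt(0.45 * 0.55)
rpb = 0.1124

0.1124


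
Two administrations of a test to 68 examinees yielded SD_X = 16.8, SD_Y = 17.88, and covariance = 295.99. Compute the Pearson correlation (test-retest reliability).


r = cov(X,Y) / (SD_X * SD_Y)
r = 295.99 / (16.8 * 17.88)
r = 295.99 / 300.384
r = 0.9854

0.9854


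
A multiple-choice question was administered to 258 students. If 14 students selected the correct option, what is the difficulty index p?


Item difficulty p = number correct / total examinees
p = 14 / 258
p = 0.0543

0.0543


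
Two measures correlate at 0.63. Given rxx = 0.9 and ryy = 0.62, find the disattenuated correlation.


r_corrected = rxy / sqrt(rxx * ryy)
= 0.63 / sqrt(0.9 * 0.62)
= 0.63 / sqrt(0.558)
= 0.63 / 0.746994
r_corrected = 0.8434

0.8434


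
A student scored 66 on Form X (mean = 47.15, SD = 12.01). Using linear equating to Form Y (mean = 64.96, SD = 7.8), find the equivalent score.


slope = SD_Y / SD_X = 7.8 / 12.01 ~ 0.6495
intercept = mean_Y - slope * mean_X = 64.96 - (7.8 / 12.01) * 47.15 ~ 34.338
Y = slope * X + intercept. To avoid rounding drift from the rounded slope/intercept, evaluate the equivalent form Y = mean_Y + SD_Y * (X - mean_X) / SD_X at full precision:
Y = 64.96 + 7.8 * (66 - 47.15) / 12.01
Y = 64.96 + 7.8 * 18.85 / 12.01
Y = 64.96 + 147.03 / 12.01
Y = 64.96 + 12.2423
Y = 77.2023

77.2023


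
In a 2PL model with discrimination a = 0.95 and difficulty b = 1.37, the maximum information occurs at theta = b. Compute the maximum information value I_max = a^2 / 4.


For 2PL, max info at theta = b = 1.37
I_max = a^2 / 4 = 0.95^2 / 4
= 0.9025 / 4
I_max = 0.2256

0.2256


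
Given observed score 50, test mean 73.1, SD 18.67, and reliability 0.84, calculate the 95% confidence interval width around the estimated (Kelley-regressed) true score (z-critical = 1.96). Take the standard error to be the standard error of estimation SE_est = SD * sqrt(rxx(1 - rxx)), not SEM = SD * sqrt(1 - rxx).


True score estimate = 0.84*50 + 0.16*73.1 = 53.696
SE_est = SD * sqrt(rxx * (1 - rxx)) = 18.67 * sqrt(0.84 * 0.16) = 18.67 * sqrt(0.1344) = 6.844535
CI = T_est +/- z * SE_est, so width = 2 * z * SE_est = 2 * 1.96 * 6.844535
Width = 26.8306

26.8306


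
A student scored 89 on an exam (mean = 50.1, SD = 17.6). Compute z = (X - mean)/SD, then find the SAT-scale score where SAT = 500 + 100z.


z = (X - mean) / SD = (89 - 50.1) / 17.6
z = 38.9 / 17.6
z = 2.2102
SAT-scale = SAT = 500 + 100z
Carry z at full precision (z = 38.9 / 17.6) into the conversion:
SAT-scale = 500 + 100 * (38.9 / 17.6) = 500 + 3890 / 17.6
SAT-scale = 500 + 221.0227
SAT-scale = 721.0227

721.0227


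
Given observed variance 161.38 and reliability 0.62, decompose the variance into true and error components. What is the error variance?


var_true = rxx * var_obs = 0.62 * 161.38 = 100.0556
var_error = var_obs - var_true
var_error = 161.38 - 100.0556
var_error = 61.3244

61.3244


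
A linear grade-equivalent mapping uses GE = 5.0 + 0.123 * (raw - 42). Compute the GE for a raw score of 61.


raw - median = 61 - 42 = 19
slope * diff = 0.123 * 19 = 2.337
GE = 5.0 + 2.337
GE = 7.337

7.337


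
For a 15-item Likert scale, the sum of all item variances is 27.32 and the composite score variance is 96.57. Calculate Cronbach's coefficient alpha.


alpha = (k/(k-1)) * (1 - sum(si^2)/s_total^2)
= (15/14) * (1 - 27.32/96.57)
alpha = 0.7683

0.7683


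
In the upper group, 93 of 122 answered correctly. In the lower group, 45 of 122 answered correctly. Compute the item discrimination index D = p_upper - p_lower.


p_upper = 93/122 = 0.7623
p_lower = 45/122 = 0.3689
D = 0.7623 - 0.3689 = 0.3934

0.3934


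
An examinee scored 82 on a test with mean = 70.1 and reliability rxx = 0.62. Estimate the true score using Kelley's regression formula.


T_est = rxx * X + (1 - rxx) * mean
T_est = 0.62 * 82 + 0.38 * 70.1
T_est = 50.84 + 26.638
T_est = 77.478

77.478


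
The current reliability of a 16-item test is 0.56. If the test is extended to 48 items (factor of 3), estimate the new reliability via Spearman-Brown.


r_new = (n * rxx) / (1 + (n-1) * rxx)
r_new = (3 * 0.56) / (1 + 2 * 0.56)
r_new = 1.68 / 2.12
r_new = 0.7925

0.7925


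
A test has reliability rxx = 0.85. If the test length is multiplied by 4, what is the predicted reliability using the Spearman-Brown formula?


r_new = (n * rxx) / (1 + (n-1) * rxx)
r_new = (4 * 0.85) / (1 + 3 * 0.85)
r_new = 3.4 / 3.55
r_new = 0.9577

0.9577


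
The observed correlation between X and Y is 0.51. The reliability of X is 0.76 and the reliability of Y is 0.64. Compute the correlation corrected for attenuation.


r_corrected = rxy / sqrt(rxx * ryy)
= 0.51 / sqrt(0.76 * 0.64)
= 0.51 / sqrt(0.4864)
= 0.51 / 0.697424
r_corrected = 0.7313

0.7313


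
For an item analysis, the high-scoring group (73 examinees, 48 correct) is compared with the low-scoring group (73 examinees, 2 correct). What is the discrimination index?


p_upper = 48/73 = 0.6575
p_lower = 2/73 = 0.0274
D = 0.6575 - 0.0274 = 0.6301

0.6301


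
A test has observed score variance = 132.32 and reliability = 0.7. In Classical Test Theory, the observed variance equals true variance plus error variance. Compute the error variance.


var_true = rxx * var_obs = 0.7 * 132.32 = 92.624
var_error = var_obs - var_true
var_error = 132.32 - 92.624
var_error = 39.696

39.696


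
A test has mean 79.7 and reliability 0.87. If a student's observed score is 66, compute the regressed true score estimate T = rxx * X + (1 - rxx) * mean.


T_est = rxx * X + (1 - rxx) * mean
T_est = 0.87 * 66 + 0.13 * 79.7
T_est = 57.42 + 10.361
T_est = 67.781

67.781


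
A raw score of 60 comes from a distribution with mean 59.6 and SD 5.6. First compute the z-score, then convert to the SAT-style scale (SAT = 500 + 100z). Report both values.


z = (X - mean) / SD = (60 - 59.6) / 5.6
z = 0.4 / 5.6
z = 0.0714
SAT-scale = SAT = 500 + 100z
Carry z at full precision (z = 0.4 / 5.6) into the conversion:
SAT-scale = 500 + 100 * (0.4 / 5.6) = 500 + 40 / 5.6
SAT-scale = 500 + 7.1429
SAT-scale = 507.1429

507.1429


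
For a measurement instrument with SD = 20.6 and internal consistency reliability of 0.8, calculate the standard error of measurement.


SEM = SD * sqrt(1 - rxx)
SEM = 20.6 * sqrt(1 - 0.8)
SEM = 20.6 * sqrt(0.2) = 20.6 * 0.447214
SEM = 9.2126

9.2126


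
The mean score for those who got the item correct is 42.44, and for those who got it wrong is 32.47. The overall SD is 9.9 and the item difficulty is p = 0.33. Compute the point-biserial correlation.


q = 1 - p = 0.67
rpb = ((M1 - M0) / SD) * sqrt(p * q)
rpb = ((42.44 - 32.47) / 9.9) * sqrt(0.33 * 0.67)
rpb = 0.4735

0.4735


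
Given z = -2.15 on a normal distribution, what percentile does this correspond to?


CDF(z) = 0.5 * (1 + erf(z/sqrt(2)))
erf(-1.5203) = -0.9684
CDF = 0.0158
Percentile rank = 0.0158 * 100 = 1.58

1.58


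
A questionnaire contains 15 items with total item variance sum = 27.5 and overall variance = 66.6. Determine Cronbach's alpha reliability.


alpha = (k/(k-1)) * (1 - sum(si^2)/s_total^2)
= (15/14) * (1 - 27.5/66.6)
alpha = 0.629

0.629


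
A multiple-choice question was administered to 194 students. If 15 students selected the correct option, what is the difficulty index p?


Item difficulty p = number correct / total examinees
p = 15 / 194
p = 0.0773

0.0773


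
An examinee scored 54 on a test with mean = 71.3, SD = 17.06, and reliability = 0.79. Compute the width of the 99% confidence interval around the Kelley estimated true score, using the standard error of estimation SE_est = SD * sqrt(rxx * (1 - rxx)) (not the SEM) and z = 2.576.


True score estimate = 0.79*54 + 0.21*71.3 = 57.633
SE_est = SD * sqrt(rxx * (1 - rxx)) = 17.06 * sqrt(0.79 * 0.21) = 17.06 * sqrt(0.1659) = 6.948679
CI = T_est +/- z * SE_est, so width = 2 * z * SE_est = 2 * 2.576 * 6.948679
Width = 35.7996

35.7996


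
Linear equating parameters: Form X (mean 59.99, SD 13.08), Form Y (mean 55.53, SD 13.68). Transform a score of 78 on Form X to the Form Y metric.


slope = SD_Y / SD_X = 13.68 / 13.08 ~ 1.0459
intercept = mean_Y - slope * mean_X = 55.53 - (13.68 / 13.08) * 59.99 ~ -7.2118
Y = slope * X + intercept. To avoid rounding drift from the rounded slope/intercept, evaluate the equivalent form Y = mean_Y + SD_Y * (X - mean_X) / SD_X at full precision:
Y = 55.53 + 13.68 * (78 - 59.99) / 13.08
Y = 55.53 + 13.68 * 18.01 / 13.08
Y = 55.53 + 246.3768 / 13.08
Y = 55.53 + 18.8361
Y = 74.3661

74.3661


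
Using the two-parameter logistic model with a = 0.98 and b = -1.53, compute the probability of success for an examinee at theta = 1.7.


a*(theta - b) = 0.98 * (1.7 - -1.53) = 3.1654
exp(-3.1654) = 0.0422
P = 1 / (1 + 0.0422)
P = 0.9595

0.9595


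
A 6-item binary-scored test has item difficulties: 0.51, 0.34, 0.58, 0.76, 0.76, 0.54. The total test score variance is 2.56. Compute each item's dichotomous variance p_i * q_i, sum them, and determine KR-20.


For each item, compute p_i * q_i:
  Item 1: 0.51 * 0.49 = 0.2499
  Item 2: 0.34 * 0.66 = 0.2244
  Item 3: 0.58 * 0.42 = 0.2436
  Item 4: 0.76 * 0.24 = 0.1824
  Item 5: 0.76 * 0.24 = 0.1824
  Item 6: 0.54 * 0.46 = 0.2484
Sum(p_i * q_i) = 0.2499 + 0.2244 + 0.2436 + 0.1824 + 0.1824 + 0.2484 = 1.3311
KR-20 = (k/(k-1)) * (1 - Sum(p_i*q_i) / Var_total)
= (6/5) * (1 - 1.3311/2.56)
= 1.2 * 0.48
KR-20 = 0.576

0.576


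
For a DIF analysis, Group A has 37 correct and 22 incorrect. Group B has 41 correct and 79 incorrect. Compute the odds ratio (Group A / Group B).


Odds_A = 37/22 = 1.6818
Odds_B = 41/79 = 0.519
OR = Odds_A / Odds_B = 1.6818 / 0.519
Exactly, OR = (37 * 79) / (22 * 41) = 2923 / 902
OR = 3.2406

3.2406


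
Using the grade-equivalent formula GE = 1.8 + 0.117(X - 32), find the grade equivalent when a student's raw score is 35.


raw - median = 35 - 32 = 3
slope * diff = 0.117 * 3 = 0.351
GE = 1.8 + 0.351
GE = 2.151

2.151


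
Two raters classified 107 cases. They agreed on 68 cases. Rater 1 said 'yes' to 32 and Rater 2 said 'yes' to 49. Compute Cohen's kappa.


P_o = 68/107 = 0.635514
P_e = (32*49 + 75*58) / 11449 = 0.516901
kappa = (P_o - P_e) / (1 - P_e)
kappa = (0.635514 - 0.516901) / (1 - 0.516901)
kappa = 0.2455

0.2455


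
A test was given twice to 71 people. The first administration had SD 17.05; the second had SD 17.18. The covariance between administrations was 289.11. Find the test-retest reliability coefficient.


r = cov(X,Y) / (SD_X * SD_Y)
r = 289.11 / (17.05 * 17.18)
r = 289.11 / 292.919
r = 0.987

0.987


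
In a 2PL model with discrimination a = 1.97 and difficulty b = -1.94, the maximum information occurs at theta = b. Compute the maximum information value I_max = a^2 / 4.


For 2PL, max info at theta = b = -1.94
I_max = a^2 / 4 = 1.97^2 / 4
= 3.8809 / 4
I_max = 0.9702

0.9702


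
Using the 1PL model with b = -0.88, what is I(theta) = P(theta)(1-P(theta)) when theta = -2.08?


P = 1/(1+exp(-(-2.08--0.88))) = 0.2315
I = P*(1-P) = 0.2315 * 0.7685
I = 0.1779

0.1779


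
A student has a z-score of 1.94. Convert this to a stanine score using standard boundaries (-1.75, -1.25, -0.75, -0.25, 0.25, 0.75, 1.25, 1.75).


Stanine boundaries: [-1.75, -1.25, -0.75, -0.25, 0.25, 0.75, 1.25, 1.75]
z = 1.94
Check each boundary:
  z >= -1.75 -> could be stanine 2
  z >= -1.25 -> could be stanine 3
  z >= -0.75 -> could be stanine 4
  z >= -0.25 -> could be stanine 5
  z >= 0.25 -> could be stanine 6
  z >= 0.75 -> could be stanine 7
  z >= 1.25 -> could be stanine 8
  z >= 1.75 -> could be stanine 9
Highest qualifying boundary gives stanine = 9

9


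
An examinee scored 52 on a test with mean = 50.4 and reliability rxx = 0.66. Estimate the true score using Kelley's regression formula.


T_est = rxx * X + (1 - rxx) * mean
T_est = 0.66 * 52 + 0.34 * 50.4
T_est = 34.32 + 17.136
T_est = 51.456

51.456


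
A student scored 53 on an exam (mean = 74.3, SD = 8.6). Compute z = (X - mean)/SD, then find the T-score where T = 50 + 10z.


z = (X - mean) / SD = (53 - 74.3) / 8.6
z = -21.3 / 8.6
z = -2.4767
T-score = T = 50 + 10z
Carry z at full precision (z = -21.3 / 8.6) into the conversion:
T-score = 50 + 10 * (-21.3 / 8.6) = 50 + -213 / 8.6
T-score = 50 + -24.7674
T-score = 25.2326

25.2326


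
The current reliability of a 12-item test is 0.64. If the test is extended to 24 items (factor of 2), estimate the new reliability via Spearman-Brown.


r_new = (n * rxx) / (1 + (n-1) * rxx)
r_new = (2 * 0.64) / (1 + 1 * 0.64)
r_new = 1.28 / 1.64
r_new = 0.7805

0.7805


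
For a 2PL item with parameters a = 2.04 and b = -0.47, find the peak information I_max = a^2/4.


For 2PL, max info at theta = b = -0.47
I_max = a^2 / 4 = 2.04^2 / 4
= 4.1616 / 4
I_max = 1.0404

1.0404


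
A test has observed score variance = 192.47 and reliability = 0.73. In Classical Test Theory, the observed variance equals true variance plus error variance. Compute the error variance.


var_true = rxx * var_obs = 0.73 * 192.47 = 140.5031
var_error = var_obs - var_true
var_error = 192.47 - 140.5031
var_error = 51.9669

51.9669


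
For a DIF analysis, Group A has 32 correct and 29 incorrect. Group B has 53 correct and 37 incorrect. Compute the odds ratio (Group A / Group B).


Odds_A = 32/29 = 1.1034
Odds_B = 53/37 = 1.4324
OR = Odds_A / Odds_B = 1.1034 / 1.4324
Exactly, OR = (32 * 37) / (29 * 53) = 1184 / 1537
OR = 0.7703

0.7703


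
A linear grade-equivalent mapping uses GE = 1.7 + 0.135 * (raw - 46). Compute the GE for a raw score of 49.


raw - median = 49 - 46 = 3
slope * diff = 0.135 * 3 = 0.405
GE = 1.7 + 0.405
GE = 2.105

2.105


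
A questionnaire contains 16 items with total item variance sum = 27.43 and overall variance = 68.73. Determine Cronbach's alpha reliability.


alpha = (k/(k-1)) * (1 - sum(si^2)/s_total^2)
= (16/15) * (1 - 27.43/68.73)
alpha = 0.641

0.641


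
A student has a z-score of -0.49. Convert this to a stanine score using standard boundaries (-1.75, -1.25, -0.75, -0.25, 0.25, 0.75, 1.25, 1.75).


Stanine boundaries: [-1.75, -1.25, -0.75, -0.25, 0.25, 0.75, 1.25, 1.75]
z = -0.49
Check each boundary:
  z >= -1.75 -> could be stanine 2
  z >= -1.25 -> could be stanine 3
  z >= -0.75 -> could be stanine 4
  z < -0.25
  z < 0.25
  z < 0.75
  z < 1.25
  z < 1.75
Highest qualifying boundary gives stanine = 4

4
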